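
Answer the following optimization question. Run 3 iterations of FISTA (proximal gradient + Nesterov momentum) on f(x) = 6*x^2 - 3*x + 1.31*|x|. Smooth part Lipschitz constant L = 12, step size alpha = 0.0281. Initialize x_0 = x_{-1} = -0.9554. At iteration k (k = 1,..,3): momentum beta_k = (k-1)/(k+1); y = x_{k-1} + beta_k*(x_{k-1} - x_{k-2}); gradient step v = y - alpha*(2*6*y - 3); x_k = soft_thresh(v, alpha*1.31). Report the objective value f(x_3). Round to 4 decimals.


FISTA on f(x) = 6*x^2 - 3*x + 1.31*|x|
L = 12, alpha = 0.0281
Iteration 1: beta = 0.0, y = -0.9554 + 0.0*(-0.9554 + 0.9554) = -0.9554
  grad(y) = -14.4648, v = y - alpha*grad = -0.5489
  prox(v) = soft_thresh(-0.5489, 0.0368) = -0.5121
Iteration 2: beta = 0.3333, y = -0.5121 + 0.3333*(-0.5121 + 0.9554) = -0.3644
  grad(y) = -7.3724, v = y - alpha*grad = -0.1572
  prox(v) = soft_thresh(-0.1572, 0.0368) = -0.1204
Iteration 3: beta = 0.5, y = -0.1204 + 0.5*(-0.1204 + 0.5121) = 0.0755
  grad(y) = -2.0943, v = y - alpha*grad = 0.1343
  prox(v) = soft_thresh(0.1343, 0.0368) = 0.0975
f(x_3) = 6*0.0975^2 - 3*0.0975 + 1.31*|0.0975| = -0.1077


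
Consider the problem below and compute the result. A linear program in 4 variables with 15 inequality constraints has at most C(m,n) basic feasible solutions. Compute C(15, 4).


Each vertex corresponds to some choice of n active constraints out of m, so the number of vertices is at most C(m, n) = m! / (n!(m-n)!).
m = 15, n = 4
Numerator: 15 * 14 * 13 * 12
Denominator: 4! = 24
C(15, 4) = 1365


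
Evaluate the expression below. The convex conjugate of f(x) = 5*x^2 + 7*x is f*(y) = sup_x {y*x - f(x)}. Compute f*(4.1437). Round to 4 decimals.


f*(y) = sup_x {y*x - a*x^2 - b*x} = sup_x {(y-b)*x - a*x^2}
FOC: (y - b) - 2a*x = 0 => x* = (y - b)/(2a)
x* = (4.1437 - 7)/(2*5) = -0.2856
f*(4.1437) = (y-b)^2/(4a) = (4.1437 - 7)^2/(4*5)
= 8.1584/20 = 0.4079


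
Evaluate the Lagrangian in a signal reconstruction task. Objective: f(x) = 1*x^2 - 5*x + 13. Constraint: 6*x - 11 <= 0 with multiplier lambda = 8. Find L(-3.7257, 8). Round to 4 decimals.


Step 1: Evaluate f(x).
f(-3.7257) = 1*(-3.7257)^2 - 5*(-3.7257) + 13 = 45.5093
Step 2: Evaluate g(x).
g(-3.7257) = 6*-3.7257 - 11 = -33.3542
Step 3: Compute Lagrangian.
L = 45.5093 + 8*-33.3542 = -221.3243


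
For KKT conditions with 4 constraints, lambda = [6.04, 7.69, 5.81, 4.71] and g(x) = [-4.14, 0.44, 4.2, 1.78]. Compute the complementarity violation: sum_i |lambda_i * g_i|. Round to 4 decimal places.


KKT complementary slackness check:
lambda_1 * g_1 = 6.04 * -4.14 = -25.0056
lambda_2 * g_2 = 7.69 * 0.44 = 3.3836
lambda_3 * g_3 = 5.81 * 4.2 = 24.402
lambda_4 * g_4 = 4.71 * 1.78 = 8.3838
Total violation = 25.0056 + 3.3836 + 24.402 + 8.3838 = 61.175


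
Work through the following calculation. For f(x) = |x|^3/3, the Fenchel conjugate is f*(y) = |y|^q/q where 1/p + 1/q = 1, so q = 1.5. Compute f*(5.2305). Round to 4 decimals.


The conjugate exponent q satisfies 1/p + 1/q = 1.
p = 3, so q = 3/(3 - 1) = 1.5
|y|^q = 5.2305^1.5 = 11.9623
f*(5.2305) = 11.9623 / 1.5 = 7.9749


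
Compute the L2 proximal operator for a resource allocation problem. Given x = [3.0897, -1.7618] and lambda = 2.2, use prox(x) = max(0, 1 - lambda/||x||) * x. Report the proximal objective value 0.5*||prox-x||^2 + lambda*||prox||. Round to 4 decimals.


Step 1: Compute ||x||.
||x|| = 3.5567
Step 2: Compute scaling factor.
scale = max(0, 1 - 2.2/3.5567) = 0.3815
Step 3: prox(x) = [1.1786, -0.672]
||prox(x)|| = 1.3567
Step 4: Proximal objective.
0.5*||prox-x||^2 = 2.42
lambda*||prox|| = 2.9847
Total = 5.4048


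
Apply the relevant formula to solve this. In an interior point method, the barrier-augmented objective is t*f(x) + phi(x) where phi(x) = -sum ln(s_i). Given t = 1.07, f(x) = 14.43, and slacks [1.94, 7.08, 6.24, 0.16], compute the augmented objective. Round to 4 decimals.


Step 1: Compute log-barrier.
ln values: [0.6627, 1.9573, 1.831, -1.8326]
phi = -(0.6627 + 1.9573 + 1.831 - 1.8326) = -2.6184
Step 2: Compute augmented objective.
t*f(x) = 1.07*14.43 = 15.4401
Total = 15.4401 - 2.6184 = 12.8217


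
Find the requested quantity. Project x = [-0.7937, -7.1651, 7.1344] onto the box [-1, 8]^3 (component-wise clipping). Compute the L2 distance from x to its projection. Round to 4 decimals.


Project each component onto [-1, 8].
clip(-0.7937) = -0.7937, clip(-7.1651) = -1.0, clip(7.1344) = 7.1344
Projection = [-0.7937, -1.0, 7.1344]
Squared diffs: [0.0, 38.0085, 0.0]
Distance = sqrt(38.0085) = 6.1651


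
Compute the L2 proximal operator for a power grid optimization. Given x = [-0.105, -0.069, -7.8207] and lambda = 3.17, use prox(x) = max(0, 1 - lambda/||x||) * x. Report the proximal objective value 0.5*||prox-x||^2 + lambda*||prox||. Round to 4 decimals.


Step 1: Compute ||x||.
||x|| = 7.8217
Step 2: Compute scaling factor.
scale = max(0, 1 - 3.17/7.8217) = 0.5947
Step 3: prox(x) = [-0.0624, -0.041, -4.6511]
||prox(x)|| = 4.6517
Step 4: Proximal objective.
0.5*||prox-x||^2 = 5.0245
lambda*||prox|| = 14.7459
Total = 19.7704


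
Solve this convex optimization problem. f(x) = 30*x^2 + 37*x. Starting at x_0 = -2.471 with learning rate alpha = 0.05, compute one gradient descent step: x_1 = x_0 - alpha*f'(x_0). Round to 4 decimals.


We compute the gradient at x_0 and apply the update.
f'(x) = 60*x + 37
f'(-2.471) = 60*-2.471 + 37 = -111.26
x_1 = -2.471 - 0.05*-111.26 = 3.092


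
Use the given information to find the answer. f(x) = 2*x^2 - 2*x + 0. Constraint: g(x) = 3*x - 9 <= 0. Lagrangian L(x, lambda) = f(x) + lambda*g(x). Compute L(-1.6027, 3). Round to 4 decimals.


Step 1: Evaluate f(x).
f(-1.6027) = 2*(-1.6027)^2 - 2*(-1.6027) + 0 = 8.3427
Step 2: Evaluate g(x).
g(-1.6027) = 3*-1.6027 - 9 = -13.8081
Step 3: Compute Lagrangian.
L = 8.3427 + 3*-13.8081 = -33.0816


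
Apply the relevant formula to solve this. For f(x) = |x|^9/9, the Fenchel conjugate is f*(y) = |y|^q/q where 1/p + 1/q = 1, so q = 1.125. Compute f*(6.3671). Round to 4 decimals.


The conjugate exponent q satisfies 1/p + 1/q = 1.
p = 9, so q = 9/(9 - 1) = 1.125
|y|^q = 6.3671^1.125 = 8.0248
f*(6.3671) = 8.0248 / 1.125 = 7.1332


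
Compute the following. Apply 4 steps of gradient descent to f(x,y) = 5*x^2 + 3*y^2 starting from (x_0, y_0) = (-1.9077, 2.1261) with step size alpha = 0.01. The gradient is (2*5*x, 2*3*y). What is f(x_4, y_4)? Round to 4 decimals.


Gradient descent on f(x,y) = 5*x^2 + 3*y^2.
Starting point: (-1.9077, 2.1261), alpha = 0.01
Step 1: grad_x = 2*5*-1.9077 = -19.077, grad_y = 2*3*2.1261 = 12.7566
  x_1 = -1.9077 - 0.01*-19.077 = -1.7169
  y_1 = 2.1261 - 0.01*12.7566 = 1.9985
Step 2: grad_x = 2*5*-1.7169 = -17.1693, grad_y = 2*3*1.9985 = 11.9912
  x_2 = -1.7169 - 0.01*-17.1693 = -1.5452
  y_2 = 1.9985 - 0.01*11.9912 = 1.8786
Step 3: grad_x = 2*5*-1.5452 = -15.4524, grad_y = 2*3*1.8786 = 11.2717
  x_3 = -1.5452 - 0.01*-15.4524 = -1.3907
  y_3 = 1.8786 - 0.01*11.2717 = 1.7659
Step 4: grad_x = 2*5*-1.3907 = -13.9071, grad_y = 2*3*1.7659 = 10.5954
  x_4 = -1.3907 - 0.01*-13.9071 = -1.2516
  y_4 = 1.7659 - 0.01*10.5954 = 1.66
f(-1.2516, 1.66) = 5*(-1.2516)^2 + 3*1.66^2 = 16.0993


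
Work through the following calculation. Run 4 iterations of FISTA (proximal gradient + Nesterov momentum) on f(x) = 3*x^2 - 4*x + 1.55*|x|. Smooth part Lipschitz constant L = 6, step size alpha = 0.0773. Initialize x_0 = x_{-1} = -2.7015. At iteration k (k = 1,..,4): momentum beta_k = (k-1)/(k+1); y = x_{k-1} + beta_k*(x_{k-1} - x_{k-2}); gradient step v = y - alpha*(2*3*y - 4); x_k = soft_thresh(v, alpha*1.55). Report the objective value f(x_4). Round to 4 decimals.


FISTA on f(x) = 3*x^2 - 4*x + 1.55*|x|
L = 6, alpha = 0.0773
Iteration 1: beta = 0.0, y = -2.7015 + 0.0*(-2.7015 + 2.7015) = -2.7015
  grad(y) = -20.209, v = y - alpha*grad = -1.1393
  prox(v) = soft_thresh(-1.1393, 0.1198) = -1.0195
Iteration 2: beta = 0.3333, y = -1.0195 + 0.3333*(-1.0195 + 2.7015) = -0.4589
  grad(y) = -6.7532, v = y - alpha*grad = 0.0632
  prox(v) = soft_thresh(0.0632, 0.1198) = 0.0
Iteration 3: beta = 0.5, y = 0.0 + 0.5*(0.0 + 1.0195) = 0.5098
  grad(y) = -0.9414, v = y - alpha*grad = 0.5825
  prox(v) = soft_thresh(0.5825, 0.1198) = 0.4627
Iteration 4: beta = 0.6, y = 0.4627 + 0.6*(0.4627 - 0.0) = 0.7404
  grad(y) = 0.4421, v = y - alpha*grad = 0.7062
  prox(v) = soft_thresh(0.7062, 0.1198) = 0.5864
f(x_4) = 3*0.5864^2 - 4*0.5864 + 1.55*|0.5864| = -0.4051


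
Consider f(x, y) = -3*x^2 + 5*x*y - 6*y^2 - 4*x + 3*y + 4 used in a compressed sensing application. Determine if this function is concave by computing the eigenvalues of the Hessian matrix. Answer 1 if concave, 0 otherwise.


The Hessian of f(x,y) = -3*x^2 + 5*x*y - 6*y^2 - 4*x + 3*y + 4 is:
H = [[-6, 5], [5, -12]]
Trace = -6 - 12 = -18
Determinant = -6*-12 - (5)^2 = 47
Discriminant = (-18)^2 - 4*47 = 136.0
Eigenvalues: lambda_1 = -14.831, lambda_2 = -3.169
The function is concave.

1


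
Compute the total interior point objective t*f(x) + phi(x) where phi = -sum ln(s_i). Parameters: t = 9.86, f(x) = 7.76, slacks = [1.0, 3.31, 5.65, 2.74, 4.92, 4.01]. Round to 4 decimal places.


Step 1: Compute log-barrier.
ln values: [0.0, 1.1969, 1.7317, 1.008, 1.5933, 1.3888]
phi = -(0.0 + 1.1969 + 1.7317 + 1.008 + 1.5933 + 1.3888) = -6.9187
Step 2: Compute augmented objective.
t*f(x) = 9.86*7.76 = 76.5136
Total = 76.5136 - 6.9187 = 69.5949


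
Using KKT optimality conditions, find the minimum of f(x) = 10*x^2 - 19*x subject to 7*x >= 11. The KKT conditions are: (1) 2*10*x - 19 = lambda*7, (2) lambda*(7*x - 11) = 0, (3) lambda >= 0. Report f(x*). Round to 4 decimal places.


Step 1: Try lambda = 0 (constraint inactive).
x_unc = 19/(2*10) = 0.95
Check: 7*0.95 = 6.65 < 11 -- violated!
Step 2: Constraint must be active: 7*x = 11
x* = 11/7 = 1.5714 (rounded; the exact value 11/7 is used below)
lambda = (2*10*(11/7) - 19)/7 = 1.7755
Step 3: Compute optimal value.
f(x*) = 10*(11/7)^2 - 19*(11/7) = -5.1633


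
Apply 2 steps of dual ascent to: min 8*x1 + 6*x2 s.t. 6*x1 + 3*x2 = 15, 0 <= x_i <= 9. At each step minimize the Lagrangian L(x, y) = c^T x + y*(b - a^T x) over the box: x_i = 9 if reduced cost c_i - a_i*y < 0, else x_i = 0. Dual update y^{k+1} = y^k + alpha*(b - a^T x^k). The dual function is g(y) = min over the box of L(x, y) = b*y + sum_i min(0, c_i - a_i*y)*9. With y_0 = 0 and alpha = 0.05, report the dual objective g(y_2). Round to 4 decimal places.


Dual ascent for LP: min 8*x1 + 6*x2, 6*x1 + 3*x2 = 15, 0 <= x_i <= 9
Step 1: y^k = 0.0, reduced costs: (8.0, 6.0)
  x^k = (0.0, 0.0), subgradient = b - a^T x = 15.0
  y^{k+1} = 0.0 + 0.05*15.0 = 0.75
Step 2: y^k = 0.75, reduced costs: (3.5, 3.75)
  x^k = (0.0, 0.0), subgradient = b - a^T x = 15.0
  y^{k+1} = 0.75 + 0.05*15.0 = 1.5
Dual objective at y_2 = 1.5: reduced costs (-1.0, 1.5), box minimizer x = (9.0, 0.0)
g(y_2) = b*y + (c1 - a1*y)*x1 + (c2 - a2*y)*x2 = 15*1.5 + (-1.0)*9.0 + 1.5*0.0 = 22.5 - 9.0 + 0.0 = 13.5


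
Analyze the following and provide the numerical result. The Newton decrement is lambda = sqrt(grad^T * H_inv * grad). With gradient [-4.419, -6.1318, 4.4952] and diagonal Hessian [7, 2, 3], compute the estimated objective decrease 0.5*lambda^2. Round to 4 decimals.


Step 1: H is diagonal, so H^(-1) * g = [-0.6313, -3.0659, 1.4984].
Step 2: g^T H^(-1) g = sum_i g_i^2 / H_ii
  = (-4.419)^2/7 + (-6.1318)^2/2 + (4.4952)^2/3
  = 2.7897 + 18.7995 + 6.7356 = 28.3247
Step 3: Objective decrease = 0.5 * g^T H^(-1) g = 14.1624


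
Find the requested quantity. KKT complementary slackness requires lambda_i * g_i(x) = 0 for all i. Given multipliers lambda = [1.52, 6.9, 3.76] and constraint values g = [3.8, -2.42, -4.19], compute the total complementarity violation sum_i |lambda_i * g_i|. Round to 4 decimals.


KKT complementary slackness check:
lambda_1 * g_1 = 1.52 * 3.8 = 5.776
lambda_2 * g_2 = 6.9 * -2.42 = -16.698
lambda_3 * g_3 = 3.76 * -4.19 = -15.7544
Total violation = 5.776 + 16.698 + 15.7544 = 38.2284


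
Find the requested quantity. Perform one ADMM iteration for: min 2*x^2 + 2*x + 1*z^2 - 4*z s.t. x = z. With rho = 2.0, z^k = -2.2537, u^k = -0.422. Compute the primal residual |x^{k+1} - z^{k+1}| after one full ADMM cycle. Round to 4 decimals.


ADMM iteration with rho = 2.0, z^k = -2.2537, u^k = -0.422
Step 1: x-update.
Minimize 2*x^2 + 2*x + (2.0/2)*(x + 2.2537 - 0.422)^2
FOC: (2*2 + 2.0)*x = -2 + 2.0*(-2.2537 + 0.422)
x^{k+1} = -0.9439
Step 2: z-update.
Minimize 1*z^2 - 4*z + (2.0/2)*(-0.9439 - z - 0.422)^2
FOC: (2*1 + 2.0)*z = 4 + 2.0*(-0.9439 - 0.422)
z^{k+1} = 0.3171
Step 3: u-update.
u^{k+1} = -0.422 - 0.9439 - 0.3171 = -1.683
Step 4: Primal residual = |-0.9439 - 0.3171| = 1.261


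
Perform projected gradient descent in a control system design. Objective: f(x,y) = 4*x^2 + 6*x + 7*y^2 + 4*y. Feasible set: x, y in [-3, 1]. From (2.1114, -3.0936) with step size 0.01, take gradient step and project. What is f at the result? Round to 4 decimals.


Step 1: Compute gradient at (2.1114, -3.0936).
grad_x = 2*4*2.1114 + 6 = 22.8912
grad_y = 2*7*-3.0936 + 4 = -39.3104
Step 2: Gradient step.
x_raw = 2.1114 - 0.01*22.8912 = 1.8825
y_raw = -3.0936 - 0.01*-39.3104 = -2.7005
Step 3: Project onto [-3, 1].
x_proj = clip(1.8825) = 1.0
y_proj = clip(-2.7005) = -2.7005
Step 4: Evaluate f.
f(1.0, -2.7005) = 50.2468


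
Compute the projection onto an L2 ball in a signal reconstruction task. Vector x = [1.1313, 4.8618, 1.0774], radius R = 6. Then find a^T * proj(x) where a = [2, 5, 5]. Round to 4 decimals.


Step 1: Compute ||x|| (intermediates to 6 decimals).
||x|| = sqrt(1.1313^2 + 4.8618^2 + 1.0774^2) = 5.106636
Step 2: Project.
Since ||x|| <= R, proj = x (no scaling needed).
proj(x) = [1.1313, 4.8618, 1.0774]
Step 3: Dot product.
a^T * proj(x) = 2*1.1313 + 5*4.8618 + 5*1.0774 = 31.9586


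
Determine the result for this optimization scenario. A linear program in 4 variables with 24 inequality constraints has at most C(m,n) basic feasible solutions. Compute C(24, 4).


Each vertex corresponds to some choice of n active constraints out of m, so the number of vertices is at most C(m, n) = m! / (n!(m-n)!).
m = 24, n = 4
Numerator: 24 * 23 * 22 * 21
Denominator: 4! = 24
C(24, 4) = 10626


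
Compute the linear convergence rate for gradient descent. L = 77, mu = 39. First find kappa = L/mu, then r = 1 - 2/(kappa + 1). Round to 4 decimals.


Step 1: Compute the condition number.
kappa = L/mu = 77/39 = 1.9744
Step 2: Compute the convergence rate.
r = 1 - 2/(kappa + 1) = 1 - 2*mu/(L + mu) = (L - mu)/(L + mu) = 38/116 = 0.3276


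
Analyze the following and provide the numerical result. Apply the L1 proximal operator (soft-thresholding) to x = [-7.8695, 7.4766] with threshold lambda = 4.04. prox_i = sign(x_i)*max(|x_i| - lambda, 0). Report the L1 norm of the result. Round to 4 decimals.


Soft-thresholding with lambda = 4.04:
prox(-7.8695) = sign(-7.8695)*max(|-7.8695| - 4.04, 0) = -3.8295
prox(7.4766) = sign(7.4766)*max(|7.4766| - 4.04, 0) = 3.4366
prox(x) = [-3.8295, 3.4366]
||prox(x)||_1 = 3.8295 + 3.4366 = 7.2661


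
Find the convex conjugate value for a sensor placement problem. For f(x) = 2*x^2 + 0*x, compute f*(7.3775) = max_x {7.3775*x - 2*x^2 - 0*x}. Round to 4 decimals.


f*(y) = sup_x {y*x - a*x^2 - b*x} = sup_x {(y-b)*x - a*x^2}
FOC: (y - b) - 2a*x = 0 => x* = (y - b)/(2a)
x* = (7.3775 - 0)/(2*2) = 1.8444
f*(7.3775) = (y-b)^2/(4a) = (7.3775 - 0)^2/(4*2)
= 54.4275/8 = 6.8034


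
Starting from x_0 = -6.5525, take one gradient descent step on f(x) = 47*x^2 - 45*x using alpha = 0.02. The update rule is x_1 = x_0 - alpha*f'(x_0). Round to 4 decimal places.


We compute the gradient at x_0 and apply the update.
f'(x) = 94*x - 45
f'(-6.5525) = 94*-6.5525 - 45 = -660.935
x_1 = -6.5525 - 0.02*-660.935 = 6.6662


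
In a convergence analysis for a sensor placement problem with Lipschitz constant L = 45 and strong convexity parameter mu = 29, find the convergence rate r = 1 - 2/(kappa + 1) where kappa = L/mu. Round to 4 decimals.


Step 1: Compute the condition number.
kappa = L/mu = 45/29 = 1.5517
Step 2: Compute the convergence rate.
r = 1 - 2/(kappa + 1) = 1 - 2*mu/(L + mu) = (L - mu)/(L + mu) = 16/74 = 0.2162


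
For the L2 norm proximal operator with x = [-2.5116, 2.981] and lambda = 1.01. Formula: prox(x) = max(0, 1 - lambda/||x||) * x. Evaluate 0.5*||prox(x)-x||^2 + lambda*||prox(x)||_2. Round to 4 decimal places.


Step 1: Compute ||x||.
||x|| = 3.898
Step 2: Compute scaling factor.
scale = max(0, 1 - 1.01/3.898) = 0.7409
Step 3: prox(x) = [-1.8608, 2.2086]
||prox(x)|| = 2.888
Step 4: Proximal objective.
0.5*||prox-x||^2 = 0.5101
lambda*||prox|| = 2.9169
Total = 3.4269


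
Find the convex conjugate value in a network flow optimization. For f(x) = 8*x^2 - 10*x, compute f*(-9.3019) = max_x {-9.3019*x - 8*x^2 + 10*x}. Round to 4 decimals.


f*(y) = sup_x {y*x - a*x^2 - b*x} = sup_x {(y-b)*x - a*x^2}
FOC: (y - b) - 2a*x = 0 => x* = (y - b)/(2a)
x* = (-9.3019 + 10)/(2*8) = 0.0436
f*(-9.3019) = (y-b)^2/(4a) = (-9.3019 + 10)^2/(4*8)
= 0.4873/32 = 0.0152


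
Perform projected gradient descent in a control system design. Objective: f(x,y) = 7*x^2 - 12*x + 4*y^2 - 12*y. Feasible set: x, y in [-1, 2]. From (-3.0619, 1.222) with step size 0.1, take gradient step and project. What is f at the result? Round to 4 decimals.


Step 1: Compute gradient at (-3.0619, 1.222).
grad_x = 2*7*-3.0619 - 12 = -54.8666
grad_y = 2*4*1.222 - 12 = -2.224
Step 2: Gradient step.
x_raw = -3.0619 - 0.1*-54.8666 = 2.4248
y_raw = 1.222 - 0.1*-2.224 = 1.4444
Step 3: Project onto [-1, 2].
x_proj = clip(2.4248) = 2.0
y_proj = clip(1.4444) = 1.4444
Step 4: Evaluate f.
f(2.0, 1.4444) = -4.9876


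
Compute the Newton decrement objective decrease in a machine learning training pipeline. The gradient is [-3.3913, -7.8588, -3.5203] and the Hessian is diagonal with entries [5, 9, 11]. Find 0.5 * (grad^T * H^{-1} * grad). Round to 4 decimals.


Step 1: H is diagonal, so H^(-1) * g = [-0.6783, -0.8732, -0.32].
Step 2: g^T H^(-1) g = sum_i g_i^2 / H_ii
  = (-3.3913)^2/5 + (-7.8588)^2/9 + (-3.5203)^2/11
  = 2.3002 + 6.8623 + 1.1266 = 10.2891
Step 3: Objective decrease = 0.5 * g^T H^(-1) g = 5.1445


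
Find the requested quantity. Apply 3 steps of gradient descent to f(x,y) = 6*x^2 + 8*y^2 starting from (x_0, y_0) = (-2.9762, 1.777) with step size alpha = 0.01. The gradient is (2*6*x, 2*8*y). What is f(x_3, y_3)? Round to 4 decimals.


Gradient descent on f(x,y) = 6*x^2 + 8*y^2.
Starting point: (-2.9762, 1.777), alpha = 0.01
Step 1: grad_x = 2*6*-2.9762 = -35.7144, grad_y = 2*8*1.777 = 28.432
  x_1 = -2.9762 - 0.01*-35.7144 = -2.6191
  y_1 = 1.777 - 0.01*28.432 = 1.4927
Step 2: grad_x = 2*6*-2.6191 = -31.4287, grad_y = 2*8*1.4927 = 23.8829
  x_2 = -2.6191 - 0.01*-31.4287 = -2.3048
  y_2 = 1.4927 - 0.01*23.8829 = 1.2539
Step 3: grad_x = 2*6*-2.3048 = -27.6572, grad_y = 2*8*1.2539 = 20.0616
  x_3 = -2.3048 - 0.01*-27.6572 = -2.0282
  y_3 = 1.2539 - 0.01*20.0616 = 1.0532
f(-2.0282, 1.0532) = 6*(-2.0282)^2 + 8*1.0532^2 = 33.5559


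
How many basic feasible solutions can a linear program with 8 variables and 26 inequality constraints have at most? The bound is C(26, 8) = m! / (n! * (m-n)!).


Each vertex corresponds to some choice of n active constraints out of m, so the number of vertices is at most C(m, n) = m! / (n!(m-n)!).
m = 26, n = 8
Numerator: 26 * 25 * 24 * 23 * 22 * 21 * 20 * 19
Denominator: 8! = 40320
C(26, 8) = 1562275


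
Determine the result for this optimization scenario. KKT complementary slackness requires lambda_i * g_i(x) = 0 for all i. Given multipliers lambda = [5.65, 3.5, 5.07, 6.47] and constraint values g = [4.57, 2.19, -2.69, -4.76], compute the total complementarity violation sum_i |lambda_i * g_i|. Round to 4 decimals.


KKT complementary slackness check:
lambda_1 * g_1 = 5.65 * 4.57 = 25.8205
lambda_2 * g_2 = 3.5 * 2.19 = 7.665
lambda_3 * g_3 = 5.07 * -2.69 = -13.6383
lambda_4 * g_4 = 6.47 * -4.76 = -30.7972
Total violation = 25.8205 + 7.665 + 13.6383 + 30.7972 = 77.921


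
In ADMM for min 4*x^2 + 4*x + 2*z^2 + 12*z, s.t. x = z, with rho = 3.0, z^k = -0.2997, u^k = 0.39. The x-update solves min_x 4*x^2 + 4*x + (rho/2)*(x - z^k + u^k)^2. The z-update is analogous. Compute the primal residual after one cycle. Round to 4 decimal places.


ADMM iteration with rho = 3.0, z^k = -0.2997, u^k = 0.39
Step 1: x-update.
Minimize 4*x^2 + 4*x + (3.0/2)*(x + 0.2997 + 0.39)^2
FOC: (2*4 + 3.0)*x = -4 + 3.0*(-0.2997 - 0.39)
x^{k+1} = -0.5517
Step 2: z-update.
Minimize 2*z^2 + 12*z + (3.0/2)*(-0.5517 - z + 0.39)^2
FOC: (2*2 + 3.0)*z = -12 + 3.0*(-0.5517 + 0.39)
z^{k+1} = -1.7836
Step 3: u-update.
u^{k+1} = 0.39 - 0.5517 + 1.7836 = 1.6219
Step 4: Primal residual = |-0.5517 + 1.7836| = 1.2319


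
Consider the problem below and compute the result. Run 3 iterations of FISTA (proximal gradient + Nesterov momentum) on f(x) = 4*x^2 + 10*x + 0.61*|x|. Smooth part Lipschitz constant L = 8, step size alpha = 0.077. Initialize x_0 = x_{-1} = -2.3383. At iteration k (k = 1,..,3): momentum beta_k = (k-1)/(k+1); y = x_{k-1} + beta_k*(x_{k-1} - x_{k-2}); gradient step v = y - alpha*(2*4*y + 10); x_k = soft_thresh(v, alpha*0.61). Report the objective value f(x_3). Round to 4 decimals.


FISTA on f(x) = 4*x^2 + 10*x + 0.61*|x|
L = 8, alpha = 0.077
Iteration 1: beta = 0.0, y = -2.3383 + 0.0*(-2.3383 + 2.3383) = -2.3383
  grad(y) = -8.7064, v = y - alpha*grad = -1.6679
  prox(v) = soft_thresh(-1.6679, 0.047) = -1.6209
Iteration 2: beta = 0.3333, y = -1.6209 + 0.3333*(-1.6209 + 2.3383) = -1.3818
  grad(y) = -1.0545, v = y - alpha*grad = -1.3006
  prox(v) = soft_thresh(-1.3006, 0.047) = -1.2536
Iteration 3: beta = 0.5, y = -1.2536 + 0.5*(-1.2536 + 1.6209) = -1.07
  grad(y) = 1.44, v = y - alpha*grad = -1.1809
  prox(v) = soft_thresh(-1.1809, 0.047) = -1.1339
f(x_3) = 4*(-1.1339)^2 + 10*(-1.1339) + 0.61*|-1.1339| = -5.5044


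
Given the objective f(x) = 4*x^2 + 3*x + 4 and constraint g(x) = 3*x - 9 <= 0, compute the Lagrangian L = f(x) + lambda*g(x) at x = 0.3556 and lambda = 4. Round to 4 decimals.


Step 1: Evaluate f(x).
f(0.3556) = 4*0.3556^2 + 3*0.3556 + 4 = 5.5726
Step 2: Evaluate g(x).
g(0.3556) = 3*0.3556 - 9 = -7.9332
Step 3: Compute Lagrangian.
L = 5.5726 + 4*-7.9332 = -26.1602


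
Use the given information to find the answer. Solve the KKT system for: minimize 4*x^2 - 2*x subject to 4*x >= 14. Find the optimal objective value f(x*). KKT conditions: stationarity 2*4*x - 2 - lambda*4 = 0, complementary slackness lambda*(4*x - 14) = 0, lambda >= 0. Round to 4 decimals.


Step 1: Try lambda = 0 (constraint inactive).
x_unc = 2/(2*4) = 0.25
Check: 4*0.25 = 1.0 < 14 -- violated!
Step 2: Constraint must be active: 4*x = 14
x* = 14/4 = 3.5
lambda = (2*4*3.5 - 2)/4 = 6.5
Step 3: Compute optimal value.
f(x*) = 4*3.5^2 - 2*3.5 = 42.0


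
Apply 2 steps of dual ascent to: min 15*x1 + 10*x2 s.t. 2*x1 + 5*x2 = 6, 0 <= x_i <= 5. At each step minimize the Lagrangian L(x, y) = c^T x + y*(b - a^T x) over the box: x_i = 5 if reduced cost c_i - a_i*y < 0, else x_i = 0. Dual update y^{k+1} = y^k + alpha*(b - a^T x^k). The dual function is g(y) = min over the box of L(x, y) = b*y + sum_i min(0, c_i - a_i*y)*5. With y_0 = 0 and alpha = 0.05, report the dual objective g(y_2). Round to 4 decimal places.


Dual ascent for LP: min 15*x1 + 10*x2, 2*x1 + 5*x2 = 6, 0 <= x_i <= 5
Step 1: y^k = 0.0, reduced costs: (15.0, 10.0)
  x^k = (0.0, 0.0), subgradient = b - a^T x = 6.0
  y^{k+1} = 0.0 + 0.05*6.0 = 0.3
Step 2: y^k = 0.3, reduced costs: (14.4, 8.5)
  x^k = (0.0, 0.0), subgradient = b - a^T x = 6.0
  y^{k+1} = 0.3 + 0.05*6.0 = 0.6
Dual objective at y_2 = 0.6: reduced costs (13.8, 7.0), box minimizer x = (0.0, 0.0)
g(y_2) = b*y + (c1 - a1*y)*x1 + (c2 - a2*y)*x2 = 6*0.6 + 13.8*0.0 + 7.0*0.0 = 3.6 + 0.0 + 0.0 = 3.6


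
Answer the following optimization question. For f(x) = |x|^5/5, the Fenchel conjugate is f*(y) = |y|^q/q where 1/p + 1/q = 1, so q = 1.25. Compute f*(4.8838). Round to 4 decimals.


The conjugate exponent q satisfies 1/p + 1/q = 1.
p = 5, so q = 5/(5 - 1) = 1.25
|y|^q = 4.8838^1.25 = 7.2602
f*(4.8838) = 7.2602 / 1.25 = 5.8081


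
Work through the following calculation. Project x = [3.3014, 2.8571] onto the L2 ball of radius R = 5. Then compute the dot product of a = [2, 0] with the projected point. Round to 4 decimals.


Step 1: Compute ||x|| (intermediates to 6 decimals).
||x|| = sqrt(3.3014^2 + 2.8571^2) = 4.366035
Step 2: Project.
Since ||x|| <= R, proj = x (no scaling needed).
proj(x) = [3.3014, 2.8571]
Step 3: Dot product.
a^T * proj(x) = 2*3.3014 + 0*2.8571 = 6.6028


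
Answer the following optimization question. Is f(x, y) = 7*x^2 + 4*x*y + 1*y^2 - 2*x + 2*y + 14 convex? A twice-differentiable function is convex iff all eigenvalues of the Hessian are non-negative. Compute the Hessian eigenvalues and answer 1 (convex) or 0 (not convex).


The Hessian of f(x,y) = 7*x^2 + 4*x*y + 1*y^2 - 2*x + 2*y + 14 is:
H = [[14, 4], [4, 2]]
Trace = 14 + 2 = 16
Determinant = 14*2 - (4)^2 = 12
Discriminant = (16)^2 - 4*12 = 208.0
Eigenvalues: lambda_1 = 0.7889, lambda_2 = 15.2111
The function is convex.

1


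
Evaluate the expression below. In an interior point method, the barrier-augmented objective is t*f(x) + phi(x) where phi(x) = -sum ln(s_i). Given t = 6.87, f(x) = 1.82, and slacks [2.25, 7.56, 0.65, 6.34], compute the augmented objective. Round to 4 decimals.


Step 1: Compute log-barrier.
ln values: [0.8109, 2.0229, -0.4308, 1.8469]
phi = -(0.8109 + 2.0229 - 0.4308 + 1.8469) = -4.2499
Step 2: Compute augmented objective.
t*f(x) = 6.87*1.82 = 12.5034
Total = 12.5034 - 4.2499 = 8.2535


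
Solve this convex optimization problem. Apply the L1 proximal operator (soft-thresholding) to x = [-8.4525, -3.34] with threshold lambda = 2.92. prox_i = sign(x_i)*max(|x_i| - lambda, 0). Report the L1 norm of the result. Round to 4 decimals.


Soft-thresholding with lambda = 2.92:
prox(-8.4525) = sign(-8.4525)*max(|-8.4525| - 2.92, 0) = -5.5325
prox(-3.34) = sign(-3.34)*max(|-3.34| - 2.92, 0) = -0.42
prox(x) = [-5.5325, -0.42]
||prox(x)||_1 = 5.5325 + 0.42 = 5.9525


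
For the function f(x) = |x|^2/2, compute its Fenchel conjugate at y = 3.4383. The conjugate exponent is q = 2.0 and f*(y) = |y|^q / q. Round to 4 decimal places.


The conjugate exponent q satisfies 1/p + 1/q = 1.
p = 2, so q = 2/(2 - 1) = 2.0
|y|^q = 3.4383^2.0 = 11.8219
f*(3.4383) = 11.8219 / 2.0 = 5.911


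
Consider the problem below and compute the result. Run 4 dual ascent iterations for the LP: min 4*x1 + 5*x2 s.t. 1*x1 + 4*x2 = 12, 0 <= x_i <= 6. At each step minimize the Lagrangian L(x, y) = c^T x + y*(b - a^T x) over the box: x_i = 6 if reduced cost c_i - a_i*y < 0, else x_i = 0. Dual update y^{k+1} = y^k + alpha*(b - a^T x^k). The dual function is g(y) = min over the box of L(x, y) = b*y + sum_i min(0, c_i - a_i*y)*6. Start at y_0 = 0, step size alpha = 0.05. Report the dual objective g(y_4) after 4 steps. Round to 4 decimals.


Dual ascent for LP: min 4*x1 + 5*x2, 1*x1 + 4*x2 = 12, 0 <= x_i <= 6
Step 1: y^k = 0.0, reduced costs: (4.0, 5.0)
  x^k = (0.0, 0.0), subgradient = b - a^T x = 12.0
  y^{k+1} = 0.0 + 0.05*12.0 = 0.6
Step 2: y^k = 0.6, reduced costs: (3.4, 2.6)
  x^k = (0.0, 0.0), subgradient = b - a^T x = 12.0
  y^{k+1} = 0.6 + 0.05*12.0 = 1.2
Step 3: y^k = 1.2, reduced costs: (2.8, 0.2)
  x^k = (0.0, 0.0), subgradient = b - a^T x = 12.0
  y^{k+1} = 1.2 + 0.05*12.0 = 1.8
Step 4: y^k = 1.8, reduced costs: (2.2, -2.2)
  x^k = (0.0, 6.0), subgradient = b - a^T x = -12.0
  y^{k+1} = 1.8 + 0.05*-12.0 = 1.2
Dual objective at y_4 = 1.2: reduced costs (2.8, 0.2), box minimizer x = (0.0, 0.0)
g(y_4) = b*y + (c1 - a1*y)*x1 + (c2 - a2*y)*x2 = 12*1.2 + 2.8*0.0 + 0.2*0.0 = 14.4 + 0.0 + 0.0 = 14.4


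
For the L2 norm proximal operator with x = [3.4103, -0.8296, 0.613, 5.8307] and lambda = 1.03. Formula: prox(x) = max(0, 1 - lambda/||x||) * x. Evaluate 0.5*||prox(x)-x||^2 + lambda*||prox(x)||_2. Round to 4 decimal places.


Step 1: Compute ||x||.
||x|| = 6.8331
Step 2: Compute scaling factor.
scale = max(0, 1 - 1.03/6.8331) = 0.8493
Step 3: prox(x) = [2.8962, -0.7045, 0.5206, 4.9518]
||prox(x)|| = 5.8031
Step 4: Proximal objective.
0.5*||prox-x||^2 = 0.5305
lambda*||prox|| = 5.9772
Total = 6.5076


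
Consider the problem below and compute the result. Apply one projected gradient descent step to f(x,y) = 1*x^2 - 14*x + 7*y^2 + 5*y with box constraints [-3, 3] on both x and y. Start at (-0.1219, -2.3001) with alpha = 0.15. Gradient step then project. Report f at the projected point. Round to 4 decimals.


Step 1: Compute gradient at (-0.1219, -2.3001).
grad_x = 2*1*-0.1219 - 14 = -14.2438
grad_y = 2*7*-2.3001 + 5 = -27.2014
Step 2: Gradient step.
x_raw = -0.1219 - 0.15*-14.2438 = 2.0147
y_raw = -2.3001 - 0.15*-27.2014 = 1.7801
Step 3: Project onto [-3, 3].
x_proj = clip(2.0147) = 2.0147
y_proj = clip(1.7801) = 1.7801
Step 4: Evaluate f.
f(2.0147, 1.7801) = 6.9356


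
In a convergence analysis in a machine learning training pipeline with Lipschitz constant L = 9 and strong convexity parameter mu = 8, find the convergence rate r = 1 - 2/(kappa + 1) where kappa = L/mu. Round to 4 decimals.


Step 1: Compute the condition number.
kappa = L/mu = 9/8 = 1.125
Step 2: Compute the convergence rate.
r = 1 - 2/(kappa + 1) = 1 - 2*mu/(L + mu) = (L - mu)/(L + mu) = 1/17 = 0.0588


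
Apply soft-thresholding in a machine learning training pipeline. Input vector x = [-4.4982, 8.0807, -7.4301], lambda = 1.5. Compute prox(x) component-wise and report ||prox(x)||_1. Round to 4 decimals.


Soft-thresholding with lambda = 1.5:
prox(-4.4982) = sign(-4.4982)*max(|-4.4982| - 1.5, 0) = -2.9982
prox(8.0807) = sign(8.0807)*max(|8.0807| - 1.5, 0) = 6.5807
prox(-7.4301) = sign(-7.4301)*max(|-7.4301| - 1.5, 0) = -5.9301
prox(x) = [-2.9982, 6.5807, -5.9301]
||prox(x)||_1 = 2.9982 + 6.5807 + 5.9301 = 15.509


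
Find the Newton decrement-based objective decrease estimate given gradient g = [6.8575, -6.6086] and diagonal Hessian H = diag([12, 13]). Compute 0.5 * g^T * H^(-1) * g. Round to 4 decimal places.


Step 1: H is diagonal, so H^(-1) * g = [0.5715, -0.5084].
Step 2: g^T H^(-1) g = sum_i g_i^2 / H_ii
  = (6.8575)^2/12 + (-6.6086)^2/13
  = 3.9188 + 3.3595 = 7.2783
Step 3: Objective decrease = 0.5 * g^T H^(-1) g = 3.6391


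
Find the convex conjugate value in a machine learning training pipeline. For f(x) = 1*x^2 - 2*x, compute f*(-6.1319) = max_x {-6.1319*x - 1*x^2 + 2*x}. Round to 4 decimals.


f*(y) = sup_x {y*x - a*x^2 - b*x} = sup_x {(y-b)*x - a*x^2}
FOC: (y - b) - 2a*x = 0 => x* = (y - b)/(2a)
x* = (-6.1319 + 2)/(2*1) = -2.066
f*(-6.1319) = (y-b)^2/(4a) = (-6.1319 + 2)^2/(4*1)
= 17.0726/4 = 4.2681


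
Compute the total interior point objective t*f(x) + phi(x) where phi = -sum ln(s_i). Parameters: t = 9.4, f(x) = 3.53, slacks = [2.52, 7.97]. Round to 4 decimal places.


Step 1: Compute log-barrier.
ln values: [0.9243, 2.0757]
phi = -(0.9243 + 2.0757) = -2.9999
Step 2: Compute augmented objective.
t*f(x) = 9.4*3.53 = 33.182
Total = 33.182 - 2.9999 = 30.1821


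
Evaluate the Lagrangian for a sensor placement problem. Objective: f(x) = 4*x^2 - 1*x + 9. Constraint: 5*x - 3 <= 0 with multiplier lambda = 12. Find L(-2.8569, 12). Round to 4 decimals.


Step 1: Evaluate f(x).
f(-2.8569) = 4*(-2.8569)^2 - 1*(-2.8569) + 9 = 44.5044
Step 2: Evaluate g(x).
g(-2.8569) = 5*-2.8569 - 3 = -17.2845
Step 3: Compute Lagrangian.
L = 44.5044 + 12*-17.2845 = -162.9096


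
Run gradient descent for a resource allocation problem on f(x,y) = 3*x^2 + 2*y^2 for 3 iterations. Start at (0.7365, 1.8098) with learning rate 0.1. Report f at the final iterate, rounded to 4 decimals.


Gradient descent on f(x,y) = 3*x^2 + 2*y^2.
Starting point: (0.7365, 1.8098), alpha = 0.1
Step 1: grad_x = 2*3*0.7365 = 4.419, grad_y = 2*2*1.8098 = 7.2392
  x_1 = 0.7365 - 0.1*4.419 = 0.2946
  y_1 = 1.8098 - 0.1*7.2392 = 1.0859
Step 2: grad_x = 2*3*0.2946 = 1.7676, grad_y = 2*2*1.0859 = 4.3435
  x_2 = 0.2946 - 0.1*1.7676 = 0.1178
  y_2 = 1.0859 - 0.1*4.3435 = 0.6515
Step 3: grad_x = 2*3*0.1178 = 0.707, grad_y = 2*2*0.6515 = 2.6061
  x_3 = 0.1178 - 0.1*0.707 = 0.0471
  y_3 = 0.6515 - 0.1*2.6061 = 0.3909
f(0.0471, 0.3909) = 3*0.0471^2 + 2*0.3909^2 = 0.3123


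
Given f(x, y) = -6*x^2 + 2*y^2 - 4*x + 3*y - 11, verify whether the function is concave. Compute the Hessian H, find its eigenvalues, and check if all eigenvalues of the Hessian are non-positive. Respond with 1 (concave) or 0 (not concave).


The Hessian of f(x,y) = -6*x^2 + 2*y^2 - 4*x + 3*y - 11 is:
H = [[-12, 0], [0, 4]]
Trace = -12 + 4 = -8
Determinant = -12*4 - (0)^2 = -48
Discriminant = (-8)^2 - 4*-48 = 256.0
Eigenvalues: lambda_1 = -12.0, lambda_2 = 4.0
The function is not concave.

0


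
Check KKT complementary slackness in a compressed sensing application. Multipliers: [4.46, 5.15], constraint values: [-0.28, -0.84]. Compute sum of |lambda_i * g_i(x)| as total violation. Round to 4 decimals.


KKT complementary slackness check:
lambda_1 * g_1 = 4.46 * -0.28 = -1.2488
lambda_2 * g_2 = 5.15 * -0.84 = -4.326
Total violation = 1.2488 + 4.326 = 5.5748


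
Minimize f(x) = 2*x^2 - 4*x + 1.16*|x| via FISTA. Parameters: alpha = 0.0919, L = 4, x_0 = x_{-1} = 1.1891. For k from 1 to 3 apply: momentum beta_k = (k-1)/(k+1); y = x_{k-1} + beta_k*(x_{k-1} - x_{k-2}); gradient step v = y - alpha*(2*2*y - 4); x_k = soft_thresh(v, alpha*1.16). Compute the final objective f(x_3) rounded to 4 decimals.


FISTA on f(x) = 2*x^2 - 4*x + 1.16*|x|
L = 4, alpha = 0.0919
Iteration 1: beta = 0.0, y = 1.1891 + 0.0*(1.1891 - 1.1891) = 1.1891
  grad(y) = 0.7564, v = y - alpha*grad = 1.1196
  prox(v) = soft_thresh(1.1196, 0.1066) = 1.013
Iteration 2: beta = 0.3333, y = 1.013 + 0.3333*(1.013 - 1.1891) = 0.9543
  grad(y) = -0.1829, v = y - alpha*grad = 0.9711
  prox(v) = soft_thresh(0.9711, 0.1066) = 0.8645
Iteration 3: beta = 0.5, y = 0.8645 + 0.5*(0.8645 - 1.013) = 0.7902
  grad(y) = -0.8391, v = y - alpha*grad = 0.8673
  prox(v) = soft_thresh(0.8673, 0.1066) = 0.7607
f(x_3) = 2*0.7607^2 - 4*0.7607 + 1.16*|0.7607| = -1.0031


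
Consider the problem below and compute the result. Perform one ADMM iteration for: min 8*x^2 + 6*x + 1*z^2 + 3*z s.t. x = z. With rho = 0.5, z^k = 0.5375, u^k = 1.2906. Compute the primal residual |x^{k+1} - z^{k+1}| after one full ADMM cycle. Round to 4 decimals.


ADMM iteration with rho = 0.5, z^k = 0.5375, u^k = 1.2906
Step 1: x-update.
Minimize 8*x^2 + 6*x + (0.5/2)*(x - 0.5375 + 1.2906)^2
FOC: (2*8 + 0.5)*x = -6 + 0.5*(0.5375 - 1.2906)
x^{k+1} = -0.3865
Step 2: z-update.
Minimize 1*z^2 + 3*z + (0.5/2)*(-0.3865 - z + 1.2906)^2
FOC: (2*1 + 0.5)*z = -3 + 0.5*(-0.3865 + 1.2906)
z^{k+1} = -1.0192
Step 3: u-update.
u^{k+1} = 1.2906 - 0.3865 + 1.0192 = 1.9233
Step 4: Primal residual = |-0.3865 + 1.0192| = 0.6327


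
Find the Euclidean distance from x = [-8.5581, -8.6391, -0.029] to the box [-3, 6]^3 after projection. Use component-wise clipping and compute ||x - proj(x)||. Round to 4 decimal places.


Project each component onto [-3, 6].
clip(-8.5581) = -3.0, clip(-8.6391) = -3.0, clip(-0.029) = -0.029
Projection = [-3.0, -3.0, -0.029]
Squared diffs: [30.8925, 31.7994, 0.0]
Distance = sqrt(62.6919) = 7.9178


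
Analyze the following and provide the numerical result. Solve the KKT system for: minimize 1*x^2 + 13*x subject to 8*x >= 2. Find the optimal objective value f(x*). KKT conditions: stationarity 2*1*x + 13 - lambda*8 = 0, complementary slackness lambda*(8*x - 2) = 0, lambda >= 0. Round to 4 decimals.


Step 1: Try lambda = 0 (constraint inactive).
x_unc = -13/(2*1) = -6.5
Check: 8*-6.5 = -52.0 < 2 -- violated!
Step 2: Constraint must be active: 8*x = 2
x* = 2/8 = 0.25
lambda = (2*1*0.25 + 13)/8 = 1.6875
Step 3: Compute optimal value.
f(x*) = 1*0.25^2 + 13*0.25 = 3.3125


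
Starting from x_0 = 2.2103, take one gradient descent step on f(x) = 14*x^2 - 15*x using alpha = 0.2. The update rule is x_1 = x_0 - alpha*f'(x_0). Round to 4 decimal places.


We compute the gradient at x_0 and apply the update.
f'(x) = 28*x - 15
f'(2.2103) = 28*2.2103 - 15 = 46.8884
x_1 = 2.2103 - 0.2*46.8884 = -7.1674


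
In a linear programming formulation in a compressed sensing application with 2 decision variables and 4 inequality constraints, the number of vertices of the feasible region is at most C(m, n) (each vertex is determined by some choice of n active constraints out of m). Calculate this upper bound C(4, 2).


Each vertex corresponds to some choice of n active constraints out of m, so the number of vertices is at most C(m, n) = m! / (n!(m-n)!).
m = 4, n = 2
Numerator: 4 * 3
Denominator: 2! = 2
C(4, 2) = 6


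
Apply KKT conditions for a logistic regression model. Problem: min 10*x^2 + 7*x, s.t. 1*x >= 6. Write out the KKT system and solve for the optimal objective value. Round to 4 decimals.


Step 1: Try lambda = 0 (constraint inactive).
x_unc = -7/(2*10) = -0.35
Check: 1*-0.35 = -0.35 < 6 -- violated!
Step 2: Constraint must be active: 1*x = 6
x* = 6/1 = 6.0
lambda = (2*10*6.0 + 7)/1 = 127.0
Step 3: Compute optimal value.
f(x*) = 10*6.0^2 + 7*6.0 = 402.0


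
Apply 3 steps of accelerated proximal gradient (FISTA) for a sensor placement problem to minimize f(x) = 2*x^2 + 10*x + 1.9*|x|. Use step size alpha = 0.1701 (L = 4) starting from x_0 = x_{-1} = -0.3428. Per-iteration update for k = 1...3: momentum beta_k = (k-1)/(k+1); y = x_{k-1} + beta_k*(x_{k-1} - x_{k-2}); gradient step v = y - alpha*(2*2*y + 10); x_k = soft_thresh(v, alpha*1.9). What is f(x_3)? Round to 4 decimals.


FISTA on f(x) = 2*x^2 + 10*x + 1.9*|x|
L = 4, alpha = 0.1701
Iteration 1: beta = 0.0, y = -0.3428 + 0.0*(-0.3428 + 0.3428) = -0.3428
  grad(y) = 8.6288, v = y - alpha*grad = -1.8106
  prox(v) = soft_thresh(-1.8106, 0.3232) = -1.4874
Iteration 2: beta = 0.3333, y = -1.4874 + 0.3333*(-1.4874 + 0.3428) = -1.8689
  grad(y) = 2.5244, v = y - alpha*grad = -2.2983
  prox(v) = soft_thresh(-2.2983, 0.3232) = -1.9751
Iteration 3: beta = 0.5, y = -1.9751 + 0.5*(-1.9751 + 1.4874) = -2.219
  grad(y) = 1.1241, v = y - alpha*grad = -2.4102
  prox(v) = soft_thresh(-2.4102, 0.3232) = -2.087
f(x_3) = 2*(-2.087)^2 + 10*(-2.087) + 1.9*|-2.087| = -8.1936


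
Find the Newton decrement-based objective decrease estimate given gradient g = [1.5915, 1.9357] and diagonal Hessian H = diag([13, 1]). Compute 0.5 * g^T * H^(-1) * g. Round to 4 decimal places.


Step 1: H is diagonal, so H^(-1) * g = [0.1224, 1.9357].
Step 2: g^T H^(-1) g = sum_i g_i^2 / H_ii
  = (1.5915)^2/13 + (1.9357)^2/1
  = 0.1948 + 3.7469 = 3.9418
Step 3: Objective decrease = 0.5 * g^T H^(-1) g = 1.9709


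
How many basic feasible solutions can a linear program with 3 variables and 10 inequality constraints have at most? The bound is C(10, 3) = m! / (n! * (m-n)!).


Each vertex corresponds to some choice of n active constraints out of m, so the number of vertices is at most C(m, n) = m! / (n!(m-n)!).
m = 10, n = 3
Numerator: 10 * 9 * 8
Denominator: 3! = 6
C(10, 3) = 120


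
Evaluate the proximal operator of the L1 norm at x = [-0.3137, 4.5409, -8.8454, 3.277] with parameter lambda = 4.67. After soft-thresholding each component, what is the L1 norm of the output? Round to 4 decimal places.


Soft-thresholding with lambda = 4.67:
prox(-0.3137) = sign(-0.3137)*max(|-0.3137| - 4.67, 0) = 0.0
prox(4.5409) = sign(4.5409)*max(|4.5409| - 4.67, 0) = 0.0
prox(-8.8454) = sign(-8.8454)*max(|-8.8454| - 4.67, 0) = -4.1754
prox(3.277) = sign(3.277)*max(|3.277| - 4.67, 0) = 0.0
prox(x) = [0.0, 0.0, -4.1754, 0.0]
||prox(x)||_1 = 0.0 + 0.0 + 4.1754 + 0.0 = 4.1754


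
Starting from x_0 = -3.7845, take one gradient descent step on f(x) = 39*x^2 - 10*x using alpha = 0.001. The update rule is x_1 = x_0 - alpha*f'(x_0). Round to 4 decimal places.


We compute the gradient at x_0 and apply the update.
f'(x) = 78*x - 10
f'(-3.7845) = 78*-3.7845 - 10 = -305.191
x_1 = -3.7845 - 0.001*-305.191 = -3.4793


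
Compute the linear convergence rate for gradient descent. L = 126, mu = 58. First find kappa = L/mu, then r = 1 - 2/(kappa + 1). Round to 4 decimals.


Step 1: Compute the condition number.
kappa = L/mu = 126/58 = 2.1724
Step 2: Compute the convergence rate.
r = 1 - 2/(kappa + 1) = 1 - 2*mu/(L + mu) = (L - mu)/(L + mu) = 68/184 = 0.3696
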